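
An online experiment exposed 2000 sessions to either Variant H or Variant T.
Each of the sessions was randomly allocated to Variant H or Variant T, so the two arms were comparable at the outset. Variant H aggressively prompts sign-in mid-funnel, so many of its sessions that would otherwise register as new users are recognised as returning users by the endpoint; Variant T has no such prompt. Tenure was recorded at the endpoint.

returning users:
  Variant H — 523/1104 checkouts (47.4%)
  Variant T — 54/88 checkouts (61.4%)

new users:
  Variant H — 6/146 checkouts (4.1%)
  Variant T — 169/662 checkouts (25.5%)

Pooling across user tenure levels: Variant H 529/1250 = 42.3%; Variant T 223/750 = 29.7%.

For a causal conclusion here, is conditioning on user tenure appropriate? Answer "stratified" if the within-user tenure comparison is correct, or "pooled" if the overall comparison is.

pooled

User tenure here is a post-treatment variable shaped by the variant; conditioning on it would introduce bias rather than remove it. The overall comparison is the causal one.
Pooled: Variant H 42.3% vs Variant T 29.7%; Variant H is higher overall.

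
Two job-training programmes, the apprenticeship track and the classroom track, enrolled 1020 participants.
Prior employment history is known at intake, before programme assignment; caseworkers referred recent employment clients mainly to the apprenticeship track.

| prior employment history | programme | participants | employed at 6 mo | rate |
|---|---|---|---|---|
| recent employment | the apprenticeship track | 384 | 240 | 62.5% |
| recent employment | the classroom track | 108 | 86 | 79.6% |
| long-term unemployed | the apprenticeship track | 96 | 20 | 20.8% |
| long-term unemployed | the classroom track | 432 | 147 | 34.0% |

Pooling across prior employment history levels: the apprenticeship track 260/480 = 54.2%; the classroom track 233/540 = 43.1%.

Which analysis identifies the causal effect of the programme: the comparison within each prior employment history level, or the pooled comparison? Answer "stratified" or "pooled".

Prior employment history is set before the programme has any effect — it is not caused by the programme — and it independently drives the outcome. That makes it a confounder, so the causal comparison is within prior employment history levels.
Within each level — recent employment: 62.5% vs 79.6%; long-term unemployed: 20.8% vs 34.0% — the classroom track is higher every time.

stratified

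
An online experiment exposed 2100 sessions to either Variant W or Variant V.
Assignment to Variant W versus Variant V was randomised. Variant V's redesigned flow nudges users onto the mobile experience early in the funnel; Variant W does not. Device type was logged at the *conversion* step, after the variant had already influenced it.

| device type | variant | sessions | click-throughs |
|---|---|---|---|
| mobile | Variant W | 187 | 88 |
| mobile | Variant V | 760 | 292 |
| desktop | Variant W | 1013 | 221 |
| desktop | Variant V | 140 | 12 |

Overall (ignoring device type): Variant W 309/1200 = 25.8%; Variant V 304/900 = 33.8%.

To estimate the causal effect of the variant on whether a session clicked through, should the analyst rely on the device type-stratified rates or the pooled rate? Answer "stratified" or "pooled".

pooled

Device type is recorded after the variant and is itself shifted by it — it sits on the causal path from variant to outcome. Conditioning on a mediator would strip out part of the effect we want; the pooled comparison gives the total causal effect.
Pooled: Variant W 25.8% vs Variant V 33.8%; Variant V is higher overall.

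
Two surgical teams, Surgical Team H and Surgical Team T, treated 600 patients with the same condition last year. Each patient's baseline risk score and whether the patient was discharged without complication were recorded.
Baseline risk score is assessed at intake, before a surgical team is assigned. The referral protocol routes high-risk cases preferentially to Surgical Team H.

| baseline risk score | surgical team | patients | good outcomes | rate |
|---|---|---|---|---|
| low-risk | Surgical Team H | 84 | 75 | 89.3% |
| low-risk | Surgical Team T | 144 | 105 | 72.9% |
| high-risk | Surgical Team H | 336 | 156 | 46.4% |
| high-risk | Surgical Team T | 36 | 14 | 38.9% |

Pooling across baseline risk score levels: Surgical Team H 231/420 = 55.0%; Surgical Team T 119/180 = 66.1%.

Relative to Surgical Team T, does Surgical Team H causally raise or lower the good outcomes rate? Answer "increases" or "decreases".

Surgical Team H is higher inside every baseline risk score stratum but Surgical Team T is higher in aggregate. Whether to stratify depends on how baseline risk score relates to the surgical team.
Here baseline risk score is a common cause — it drives both which surgical team a case falls under and the outcome. The crude comparison mixes populations; the stratum-specific rates are the causally relevant ones.
Within each level — low-risk: 89.3% vs 72.9%; high-risk: 46.4% vs 38.9% — Surgical Team H is higher every time.

increases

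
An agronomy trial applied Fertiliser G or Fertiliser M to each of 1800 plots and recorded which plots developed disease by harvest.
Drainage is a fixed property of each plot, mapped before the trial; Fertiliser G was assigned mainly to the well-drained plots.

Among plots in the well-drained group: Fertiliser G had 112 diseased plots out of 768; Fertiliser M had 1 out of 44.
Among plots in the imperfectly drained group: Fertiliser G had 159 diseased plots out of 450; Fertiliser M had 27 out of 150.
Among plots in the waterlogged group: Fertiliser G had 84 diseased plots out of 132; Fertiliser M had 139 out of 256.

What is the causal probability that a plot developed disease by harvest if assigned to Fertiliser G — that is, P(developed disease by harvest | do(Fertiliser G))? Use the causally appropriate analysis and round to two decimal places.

0.32

Field drainage is set before the fertiliser has any effect — it is not caused by the fertiliser — and it independently drives the outcome. That makes it a confounder, so the causal comparison is within field drainage levels.
Standardising Fertiliser G to the population field drainage mix: 0.451·112/768 + 0.333·159/450 + 0.216·84/132 = 0.321.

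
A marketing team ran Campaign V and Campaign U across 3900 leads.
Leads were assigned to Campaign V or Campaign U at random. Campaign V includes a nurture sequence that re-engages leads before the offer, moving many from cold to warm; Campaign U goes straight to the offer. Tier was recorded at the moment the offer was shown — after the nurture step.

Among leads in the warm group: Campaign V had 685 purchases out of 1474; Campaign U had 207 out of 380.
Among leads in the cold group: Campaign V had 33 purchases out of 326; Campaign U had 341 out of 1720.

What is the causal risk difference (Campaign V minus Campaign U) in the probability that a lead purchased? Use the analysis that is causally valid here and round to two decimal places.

Within every engagement tier level Campaign U has the higher rate, yet pooled Campaign V does — Simpson's reversal.
Because the campaign influences engagement tier, engagement tier is a post-treatment mediator, not a confounder. Stratifying on it would bias the estimate; the causal effect is the crude pooled difference.
The causal difference is the pooled difference: 0.399 − 0.261 = +0.138.

+0.14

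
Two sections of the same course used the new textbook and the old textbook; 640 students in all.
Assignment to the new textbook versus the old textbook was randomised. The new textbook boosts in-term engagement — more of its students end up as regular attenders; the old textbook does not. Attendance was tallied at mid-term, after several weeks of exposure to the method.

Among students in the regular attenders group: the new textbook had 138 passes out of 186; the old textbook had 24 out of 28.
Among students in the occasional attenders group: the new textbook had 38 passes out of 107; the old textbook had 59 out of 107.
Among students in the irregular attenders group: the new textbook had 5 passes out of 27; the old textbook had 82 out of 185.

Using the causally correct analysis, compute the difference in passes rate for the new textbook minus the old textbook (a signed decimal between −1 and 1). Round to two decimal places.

+0.05

Within every mid-term attendance level the old textbook has the higher rate, yet pooled the new textbook does — Simpson's reversal.
Mid-term attendance here is a post-treatment variable shaped by the teaching method; conditioning on it would introduce bias rather than remove it. The overall comparison is the causal one.
The causal difference is the pooled difference: 0.566 − 0.516 = +0.050.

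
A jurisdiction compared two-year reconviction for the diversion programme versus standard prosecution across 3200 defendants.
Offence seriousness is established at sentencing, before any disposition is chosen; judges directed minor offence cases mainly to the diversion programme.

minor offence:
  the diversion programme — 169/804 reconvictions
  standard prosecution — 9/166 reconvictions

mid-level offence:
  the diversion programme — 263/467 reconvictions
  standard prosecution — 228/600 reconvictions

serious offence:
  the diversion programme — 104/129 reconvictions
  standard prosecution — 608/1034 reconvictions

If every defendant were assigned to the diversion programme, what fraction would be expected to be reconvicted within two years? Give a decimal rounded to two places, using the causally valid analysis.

0.54

Since offence seriousness is a pre-existing factor (not a product of the disposition) and it affects the outcome on its own, it is a confounder. The stratified rates, not the pooled rate, identify the causal effect.
Standardising the diversion programme to the population offence seriousness mix: 0.303·169/804 + 0.333·263/467 + 0.363·104/129 = 0.545.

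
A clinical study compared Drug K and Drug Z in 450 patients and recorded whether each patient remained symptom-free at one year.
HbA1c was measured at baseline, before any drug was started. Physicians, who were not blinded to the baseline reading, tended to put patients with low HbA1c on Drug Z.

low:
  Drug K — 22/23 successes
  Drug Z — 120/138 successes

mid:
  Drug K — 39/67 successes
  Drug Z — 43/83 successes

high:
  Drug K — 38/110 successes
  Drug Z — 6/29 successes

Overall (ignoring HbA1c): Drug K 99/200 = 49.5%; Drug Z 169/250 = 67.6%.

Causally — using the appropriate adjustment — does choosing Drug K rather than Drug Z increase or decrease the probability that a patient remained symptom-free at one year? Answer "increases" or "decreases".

increases

The stratified and pooled comparisons disagree (Drug K wins within each HbA1c; Drug Z wins overall), so the answer turns on the causal role of HbA1c.
HbA1c is set before the drug has any effect — it is not caused by the drug — and it independently drives the outcome. That makes it a confounder, so the causal comparison is within HbA1c levels.
Within each level — low: 95.7% vs 87.0%; mid: 58.2% vs 51.8%; high: 34.5% vs 20.7% — Drug K is higher every time.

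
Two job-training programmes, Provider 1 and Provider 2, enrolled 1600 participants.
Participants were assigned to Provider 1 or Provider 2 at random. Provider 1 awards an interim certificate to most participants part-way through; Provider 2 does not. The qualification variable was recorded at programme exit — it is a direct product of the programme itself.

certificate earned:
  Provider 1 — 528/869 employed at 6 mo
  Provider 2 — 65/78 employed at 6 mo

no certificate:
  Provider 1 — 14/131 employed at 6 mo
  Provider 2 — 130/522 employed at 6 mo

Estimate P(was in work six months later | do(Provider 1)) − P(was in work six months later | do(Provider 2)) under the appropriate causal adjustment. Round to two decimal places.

Qualification attained during the programme is recorded after the programme and is itself shifted by it — it sits on the causal path from programme to outcome. Conditioning on a mediator would strip out part of the effect we want; the pooled comparison gives the total causal effect.
The causal difference is the pooled difference: 0.542 − 0.325 = +0.217.

+0.22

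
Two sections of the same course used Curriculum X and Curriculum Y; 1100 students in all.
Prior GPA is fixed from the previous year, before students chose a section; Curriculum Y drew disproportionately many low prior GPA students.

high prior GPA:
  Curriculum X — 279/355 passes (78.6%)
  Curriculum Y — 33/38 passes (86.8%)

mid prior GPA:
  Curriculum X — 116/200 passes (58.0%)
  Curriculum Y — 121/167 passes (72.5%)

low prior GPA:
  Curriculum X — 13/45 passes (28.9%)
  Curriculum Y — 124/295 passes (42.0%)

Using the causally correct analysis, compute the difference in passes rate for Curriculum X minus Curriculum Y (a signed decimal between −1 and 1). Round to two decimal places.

-0.12

The stratified and pooled comparisons disagree (Curriculum Y wins within each prior GPA band; Curriculum X wins overall), so the answer turns on the causal role of prior GPA band.
Prior GPA band is set before the teaching method has any effect — it is not caused by the teaching method — and it independently drives the outcome. That makes it a confounder, so the causal comparison is within prior GPA band levels.
Adjusting over the population distribution of prior GPA band: 0.357·(0.786−0.868) + 0.334·(0.580−0.725) + 0.309·(0.289−0.420) = -0.118.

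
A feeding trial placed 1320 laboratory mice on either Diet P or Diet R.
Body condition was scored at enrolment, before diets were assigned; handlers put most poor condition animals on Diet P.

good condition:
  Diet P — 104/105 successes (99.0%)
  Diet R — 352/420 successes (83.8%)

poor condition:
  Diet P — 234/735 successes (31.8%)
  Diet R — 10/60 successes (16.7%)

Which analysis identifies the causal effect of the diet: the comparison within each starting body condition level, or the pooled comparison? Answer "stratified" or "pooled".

stratified

Here starting body condition is a common cause — it drives both which diet a case falls under and the outcome. The crude comparison mixes populations; the stratum-specific rates are the causally relevant ones.
Within each level — good condition: 99.0% vs 83.8%; poor condition: 31.8% vs 16.7% — Diet P is higher every time.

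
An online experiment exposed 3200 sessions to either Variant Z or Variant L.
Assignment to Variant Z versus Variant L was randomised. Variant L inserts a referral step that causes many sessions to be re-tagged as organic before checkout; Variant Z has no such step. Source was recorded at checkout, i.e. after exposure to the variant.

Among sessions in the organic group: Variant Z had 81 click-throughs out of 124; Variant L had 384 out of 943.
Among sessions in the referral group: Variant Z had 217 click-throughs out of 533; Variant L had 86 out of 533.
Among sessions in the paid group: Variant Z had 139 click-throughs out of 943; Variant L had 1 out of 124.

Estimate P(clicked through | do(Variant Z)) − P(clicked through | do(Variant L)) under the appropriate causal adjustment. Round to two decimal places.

The distribution of traffic source is itself part of what the variant does — it is an intermediate outcome. Holding it fixed would remove that part of the effect; the total effect is the pooled difference.
The causal difference is the pooled difference: 0.273 − 0.294 = -0.021.

-0.02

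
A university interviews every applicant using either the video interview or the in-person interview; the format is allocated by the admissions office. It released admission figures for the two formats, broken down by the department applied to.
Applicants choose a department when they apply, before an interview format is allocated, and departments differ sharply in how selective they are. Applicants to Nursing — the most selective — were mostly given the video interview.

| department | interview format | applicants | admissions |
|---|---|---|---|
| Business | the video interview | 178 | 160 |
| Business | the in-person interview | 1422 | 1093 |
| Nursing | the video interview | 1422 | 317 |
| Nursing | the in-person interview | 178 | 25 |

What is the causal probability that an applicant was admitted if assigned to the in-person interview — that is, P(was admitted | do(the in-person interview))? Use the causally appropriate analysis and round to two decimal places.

0.45

the video interview is higher inside every department stratum but the in-person interview is higher in aggregate. Whether to stratify depends on how department relates to the interview format.
Here department is a common cause — it drives both which interview format a case falls under and the outcome. The crude comparison mixes populations; the stratum-specific rates are the causally relevant ones.
Standardising the in-person interview to the population department mix: 0.500·1093/1422 + 0.500·25/178 = 0.455.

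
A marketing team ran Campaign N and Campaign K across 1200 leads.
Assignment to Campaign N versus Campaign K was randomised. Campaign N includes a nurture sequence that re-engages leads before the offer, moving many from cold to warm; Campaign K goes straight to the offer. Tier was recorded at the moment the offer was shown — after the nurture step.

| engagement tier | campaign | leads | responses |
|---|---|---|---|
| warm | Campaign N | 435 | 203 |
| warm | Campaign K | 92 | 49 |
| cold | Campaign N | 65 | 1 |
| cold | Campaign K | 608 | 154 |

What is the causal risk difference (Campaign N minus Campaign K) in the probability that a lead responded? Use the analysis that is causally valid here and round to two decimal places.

The engagement tier-specific comparison favours Campaign K throughout, but the pooled figures favour Campaign N. The question is whether to condition on engagement tier.
Engagement tier here is a post-treatment variable shaped by the campaign; conditioning on it would introduce bias rather than remove it. The overall comparison is the causal one.
The causal difference is the pooled difference: 0.408 − 0.290 = +0.118.

+0.12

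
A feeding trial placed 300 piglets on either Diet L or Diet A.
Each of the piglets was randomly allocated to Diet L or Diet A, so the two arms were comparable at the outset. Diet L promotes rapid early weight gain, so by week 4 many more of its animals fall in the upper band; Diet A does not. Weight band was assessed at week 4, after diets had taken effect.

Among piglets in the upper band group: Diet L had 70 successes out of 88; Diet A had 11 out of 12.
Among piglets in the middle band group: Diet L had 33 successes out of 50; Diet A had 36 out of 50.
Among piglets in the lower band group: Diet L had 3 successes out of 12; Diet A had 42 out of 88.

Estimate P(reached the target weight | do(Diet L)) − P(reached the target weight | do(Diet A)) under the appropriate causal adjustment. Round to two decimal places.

+0.11

Within every week-4 weight band level Diet A has the higher rate, yet pooled Diet L does — Simpson's reversal.
Week-4 weight band here is a post-treatment variable shaped by the diet; conditioning on it would introduce bias rather than remove it. The overall comparison is the causal one.
The causal difference is the pooled difference: 0.707 − 0.593 = +0.113.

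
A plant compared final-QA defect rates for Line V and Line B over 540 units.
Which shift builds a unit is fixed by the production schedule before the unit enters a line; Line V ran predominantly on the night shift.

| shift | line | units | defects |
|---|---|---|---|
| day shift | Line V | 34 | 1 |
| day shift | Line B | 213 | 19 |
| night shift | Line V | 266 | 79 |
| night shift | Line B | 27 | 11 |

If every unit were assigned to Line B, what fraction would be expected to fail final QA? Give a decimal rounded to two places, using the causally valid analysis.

The stratified and pooled comparisons disagree (Line V wins within each shift; Line B wins overall), so the answer turns on the causal role of shift.
Here shift is a common cause — it drives both which line a case falls under and the outcome. The crude comparison mixes populations; the stratum-specific rates are the causally relevant ones.
Standardising Line B to the population shift mix: 0.457·19/213 + 0.543·11/27 = 0.262.

0.26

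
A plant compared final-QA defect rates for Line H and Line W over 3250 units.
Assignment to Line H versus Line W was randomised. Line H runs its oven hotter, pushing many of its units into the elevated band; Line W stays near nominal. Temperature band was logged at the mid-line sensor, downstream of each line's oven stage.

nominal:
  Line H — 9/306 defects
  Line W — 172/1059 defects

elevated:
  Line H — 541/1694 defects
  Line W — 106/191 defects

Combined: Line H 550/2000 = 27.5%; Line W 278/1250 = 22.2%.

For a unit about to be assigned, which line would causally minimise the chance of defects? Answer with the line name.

Within every in-process temperature band level Line H has the lower rate, yet pooled Line W does — Simpson's reversal.
In-process temperature band lies on the pathway line → in-process temperature band → outcome, so adjusting for it blocks the indirect effect. For the total causal effect of line, use the unadjusted pooled rates.
Pooled: Line H 27.5% vs Line W 22.2%; Line W is lower overall.

Line W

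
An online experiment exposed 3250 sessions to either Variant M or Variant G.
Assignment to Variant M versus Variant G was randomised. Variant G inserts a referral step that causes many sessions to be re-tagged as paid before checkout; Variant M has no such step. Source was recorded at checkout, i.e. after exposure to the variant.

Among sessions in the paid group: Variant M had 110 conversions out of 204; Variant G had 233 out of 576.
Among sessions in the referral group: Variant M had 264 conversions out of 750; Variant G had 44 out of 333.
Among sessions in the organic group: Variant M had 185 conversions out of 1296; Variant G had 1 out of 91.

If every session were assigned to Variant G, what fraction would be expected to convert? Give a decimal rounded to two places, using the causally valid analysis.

The distribution of traffic source is itself part of what the variant does — it is an intermediate outcome. Holding it fixed would remove that part of the effect; the total effect is the pooled difference.
So P(outcome | do(Variant G)) is just the pooled rate for Variant G: 278/1000 = 0.278.

0.28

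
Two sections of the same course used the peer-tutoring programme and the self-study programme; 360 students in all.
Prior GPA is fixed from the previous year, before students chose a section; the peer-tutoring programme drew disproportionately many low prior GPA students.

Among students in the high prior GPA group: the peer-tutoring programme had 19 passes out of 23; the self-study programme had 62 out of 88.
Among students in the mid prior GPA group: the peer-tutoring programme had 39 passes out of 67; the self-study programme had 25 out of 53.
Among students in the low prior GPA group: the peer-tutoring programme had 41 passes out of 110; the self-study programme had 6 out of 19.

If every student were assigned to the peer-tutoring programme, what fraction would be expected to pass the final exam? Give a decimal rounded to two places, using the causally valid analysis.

0.58

Here prior GPA band is a common cause — it drives both which teaching method a case falls under and the outcome. The crude comparison mixes populations; the stratum-specific rates are the causally relevant ones.
Standardising the peer-tutoring programme to the population prior GPA band mix: 0.308·19/23 + 0.333·39/67 + 0.358·41/110 = 0.582.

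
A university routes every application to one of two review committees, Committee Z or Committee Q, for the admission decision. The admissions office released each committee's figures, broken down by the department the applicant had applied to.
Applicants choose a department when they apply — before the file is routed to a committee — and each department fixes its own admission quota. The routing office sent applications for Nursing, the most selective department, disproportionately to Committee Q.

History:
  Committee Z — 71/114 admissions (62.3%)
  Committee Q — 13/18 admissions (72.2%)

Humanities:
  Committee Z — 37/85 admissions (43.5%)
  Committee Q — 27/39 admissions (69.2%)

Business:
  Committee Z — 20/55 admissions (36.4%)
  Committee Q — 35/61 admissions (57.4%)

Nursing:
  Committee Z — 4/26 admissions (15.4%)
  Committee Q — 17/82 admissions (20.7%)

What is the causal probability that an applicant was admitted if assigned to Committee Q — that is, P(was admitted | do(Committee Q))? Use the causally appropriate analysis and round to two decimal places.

The stratified and pooled comparisons disagree (Committee Q wins within each department; Committee Z wins overall), so the answer turns on the causal role of department.
Department satisfies the back-door criterion: it is not a descendant of the review committee, and it blocks the spurious path from review committee to outcome. Adjusting for it (i.e., using the within-department rates) gives the causal effect.
Standardising Committee Q to the population department mix: 0.275·13/18 + 0.258·27/39 + 0.242·35/61 + 0.225·17/82 = 0.563.

0.56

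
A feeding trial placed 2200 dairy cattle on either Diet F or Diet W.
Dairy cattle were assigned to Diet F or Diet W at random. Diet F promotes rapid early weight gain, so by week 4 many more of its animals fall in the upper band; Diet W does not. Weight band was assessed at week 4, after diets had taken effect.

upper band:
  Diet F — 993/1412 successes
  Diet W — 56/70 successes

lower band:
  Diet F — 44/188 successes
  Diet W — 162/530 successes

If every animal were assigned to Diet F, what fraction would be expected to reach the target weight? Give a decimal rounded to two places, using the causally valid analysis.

0.65

The week-4 weight band-specific comparison favours Diet W throughout, but the pooled figures favour Diet F. The question is whether to condition on week-4 weight band.
Week-4 weight band lies on the pathway diet → week-4 weight band → outcome, so adjusting for it blocks the indirect effect. For the total causal effect of diet, use the unadjusted pooled rates.
So P(outcome | do(Diet F)) is just the pooled rate for Diet F: 1037/1600 = 0.648.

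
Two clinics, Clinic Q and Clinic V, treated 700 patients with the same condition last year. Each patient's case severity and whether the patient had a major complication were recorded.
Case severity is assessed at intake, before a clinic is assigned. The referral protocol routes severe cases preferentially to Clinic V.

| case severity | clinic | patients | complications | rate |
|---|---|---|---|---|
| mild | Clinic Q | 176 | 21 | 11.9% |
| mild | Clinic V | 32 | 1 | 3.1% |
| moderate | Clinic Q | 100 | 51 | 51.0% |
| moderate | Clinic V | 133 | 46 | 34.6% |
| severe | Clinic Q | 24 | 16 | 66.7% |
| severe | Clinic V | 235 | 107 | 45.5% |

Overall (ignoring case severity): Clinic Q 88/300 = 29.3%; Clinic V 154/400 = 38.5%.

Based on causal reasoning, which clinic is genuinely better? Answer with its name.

Case severity differs across clinics for reasons unrelated to any effect of the clinic itself, and it separately predicts the outcome — a classic confounder. We must compare within case severity levels.
Within each level — mild: 11.9% vs 3.1%; moderate: 51.0% vs 34.6%; severe: 66.7% vs 45.5% — Clinic V is lower every time.

Clinic V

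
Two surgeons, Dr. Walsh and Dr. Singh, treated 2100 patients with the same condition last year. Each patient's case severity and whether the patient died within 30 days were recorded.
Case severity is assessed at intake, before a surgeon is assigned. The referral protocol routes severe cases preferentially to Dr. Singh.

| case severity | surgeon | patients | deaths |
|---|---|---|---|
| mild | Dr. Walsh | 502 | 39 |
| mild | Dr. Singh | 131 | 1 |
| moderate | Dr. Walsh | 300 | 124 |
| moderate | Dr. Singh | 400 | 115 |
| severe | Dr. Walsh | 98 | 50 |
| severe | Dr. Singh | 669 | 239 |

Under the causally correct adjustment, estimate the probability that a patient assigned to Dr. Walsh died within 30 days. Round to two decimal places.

The imbalance in case severity arose from how patients were allocated, not from anything the surgeon did; and case severity independently affects the outcome. The pooled gap is confounded — condition on case severity.
Standardising Dr. Walsh to the population case severity mix: 0.301·39/502 + 0.333·124/300 + 0.365·50/98 = 0.348.

0.35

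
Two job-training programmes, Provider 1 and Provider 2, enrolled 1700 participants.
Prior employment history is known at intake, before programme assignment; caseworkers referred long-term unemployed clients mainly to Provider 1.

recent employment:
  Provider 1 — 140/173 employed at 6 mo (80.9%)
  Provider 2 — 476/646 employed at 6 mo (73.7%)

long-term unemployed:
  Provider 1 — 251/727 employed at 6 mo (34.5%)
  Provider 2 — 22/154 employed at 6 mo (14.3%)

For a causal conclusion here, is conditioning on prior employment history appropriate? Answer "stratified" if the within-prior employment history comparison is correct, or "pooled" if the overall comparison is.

The prior employment history-specific comparison favours Provider 1 throughout, but the pooled figures favour Provider 2. The question is whether to condition on prior employment history.
Here prior employment history is a common cause — it drives both which programme a case falls under and the outcome. The crude comparison mixes populations; the stratum-specific rates are the causally relevant ones.
Within each level — recent employment: 80.9% vs 73.7%; long-term unemployed: 34.5% vs 14.3% — Provider 1 is higher every time.

stratified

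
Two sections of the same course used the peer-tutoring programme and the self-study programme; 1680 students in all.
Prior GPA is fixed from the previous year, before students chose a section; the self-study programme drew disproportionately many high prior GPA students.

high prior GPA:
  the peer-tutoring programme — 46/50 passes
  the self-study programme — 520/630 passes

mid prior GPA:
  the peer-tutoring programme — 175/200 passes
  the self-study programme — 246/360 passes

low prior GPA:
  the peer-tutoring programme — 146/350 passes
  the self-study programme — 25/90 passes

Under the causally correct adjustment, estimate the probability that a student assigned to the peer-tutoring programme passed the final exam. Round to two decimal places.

0.77

Nothing the teaching method does changes prior GPA band; the imbalance is an allocation artefact. With prior GPA band also predicting the outcome, the pooled figure is confounded, and the within-stratum comparison is the causal one.
Standardising the peer-tutoring programme to the population prior GPA band mix: 0.405·46/50 + 0.333·175/200 + 0.262·146/350 = 0.773.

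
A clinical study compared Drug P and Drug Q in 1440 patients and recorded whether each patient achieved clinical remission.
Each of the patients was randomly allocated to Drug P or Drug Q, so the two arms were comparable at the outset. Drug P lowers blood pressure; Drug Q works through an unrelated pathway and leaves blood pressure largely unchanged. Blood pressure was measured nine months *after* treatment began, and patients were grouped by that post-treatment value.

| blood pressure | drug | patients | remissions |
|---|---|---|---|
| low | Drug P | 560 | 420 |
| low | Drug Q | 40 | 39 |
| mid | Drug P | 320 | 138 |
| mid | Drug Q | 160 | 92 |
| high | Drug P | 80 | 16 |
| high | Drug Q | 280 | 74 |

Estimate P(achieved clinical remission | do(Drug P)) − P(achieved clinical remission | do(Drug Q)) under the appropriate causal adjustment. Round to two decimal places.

+0.17

Drug Q is higher inside every blood pressure stratum but Drug P is higher in aggregate. Whether to stratify depends on how blood pressure relates to the drug.
Stratifying would compare drugs among patients the drugs themselves sorted into blood pressure groups — a form of selection on an intermediate. The unconditioned pooled rates give the total causal effect.
The causal difference is the pooled difference: 0.598 − 0.427 = +0.171.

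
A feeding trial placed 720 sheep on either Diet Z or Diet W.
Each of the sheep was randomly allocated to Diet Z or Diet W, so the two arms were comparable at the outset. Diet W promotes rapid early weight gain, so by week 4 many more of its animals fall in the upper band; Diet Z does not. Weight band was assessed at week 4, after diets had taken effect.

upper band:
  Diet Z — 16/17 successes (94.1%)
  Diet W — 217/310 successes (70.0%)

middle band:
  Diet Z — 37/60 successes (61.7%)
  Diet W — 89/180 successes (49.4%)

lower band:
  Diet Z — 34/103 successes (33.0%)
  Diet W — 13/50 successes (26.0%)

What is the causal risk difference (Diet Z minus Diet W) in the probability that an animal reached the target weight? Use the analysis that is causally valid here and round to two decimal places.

The week-4 weight band-specific comparison favours Diet Z throughout, but the pooled figures favour Diet W. The question is whether to condition on week-4 weight band.
Because the diet influences week-4 weight band, week-4 weight band is a post-treatment mediator, not a confounder. Stratifying on it would bias the estimate; the causal effect is the crude pooled difference.
The causal difference is the pooled difference: 0.483 − 0.591 = -0.107.

-0.11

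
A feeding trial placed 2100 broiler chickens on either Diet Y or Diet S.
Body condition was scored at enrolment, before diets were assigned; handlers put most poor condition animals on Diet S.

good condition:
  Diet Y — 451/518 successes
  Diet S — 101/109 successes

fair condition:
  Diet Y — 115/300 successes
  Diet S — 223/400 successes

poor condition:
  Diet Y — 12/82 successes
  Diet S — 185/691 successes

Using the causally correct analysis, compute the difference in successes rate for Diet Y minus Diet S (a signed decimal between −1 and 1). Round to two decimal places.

-0.12

The stratified and pooled comparisons disagree (Diet S wins within each starting body condition; Diet Y wins overall), so the answer turns on the causal role of starting body condition.
Starting body condition satisfies the back-door criterion: it is not a descendant of the diet, and it blocks the spurious path from diet to outcome. Adjusting for it (i.e., using the within-starting body condition rates) gives the causal effect.
Adjusting over the population distribution of starting body condition: 0.299·(0.871−0.927) + 0.333·(0.383−0.557) + 0.368·(0.146−0.268) = -0.119.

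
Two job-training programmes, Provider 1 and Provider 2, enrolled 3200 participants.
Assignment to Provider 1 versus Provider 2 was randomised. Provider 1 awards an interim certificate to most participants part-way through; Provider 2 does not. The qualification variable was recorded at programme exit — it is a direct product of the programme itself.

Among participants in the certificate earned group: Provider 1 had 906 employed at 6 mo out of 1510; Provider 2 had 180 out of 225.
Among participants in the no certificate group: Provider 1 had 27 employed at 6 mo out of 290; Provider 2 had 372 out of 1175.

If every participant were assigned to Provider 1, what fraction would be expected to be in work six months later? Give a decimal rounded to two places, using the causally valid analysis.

0.52

The stratified and pooled comparisons disagree (Provider 2 wins within each qualification attained during the programme; Provider 1 wins overall), so the answer turns on the causal role of qualification attained during the programme.
Stratifying would compare programmes among participants the programmes themselves sorted into qualification attained during the programme groups — a form of selection on an intermediate. The unconditioned pooled rates give the total causal effect.
So P(outcome | do(Provider 1)) is just the pooled rate for Provider 1: 933/1800 = 0.518.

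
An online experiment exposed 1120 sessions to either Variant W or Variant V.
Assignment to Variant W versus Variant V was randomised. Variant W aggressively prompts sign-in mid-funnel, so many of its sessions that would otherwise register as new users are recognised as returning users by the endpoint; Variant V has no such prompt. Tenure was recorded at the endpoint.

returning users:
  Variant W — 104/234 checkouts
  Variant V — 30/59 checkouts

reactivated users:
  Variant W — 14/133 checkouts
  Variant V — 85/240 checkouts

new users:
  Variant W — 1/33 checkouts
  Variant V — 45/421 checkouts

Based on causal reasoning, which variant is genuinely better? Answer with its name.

Because the variant influences user tenure, user tenure is a post-treatment mediator, not a confounder. Stratifying on it would bias the estimate; the causal effect is the crude pooled difference.
Pooled: Variant W 29.8% vs Variant V 22.2%; Variant W is higher overall.

Variant W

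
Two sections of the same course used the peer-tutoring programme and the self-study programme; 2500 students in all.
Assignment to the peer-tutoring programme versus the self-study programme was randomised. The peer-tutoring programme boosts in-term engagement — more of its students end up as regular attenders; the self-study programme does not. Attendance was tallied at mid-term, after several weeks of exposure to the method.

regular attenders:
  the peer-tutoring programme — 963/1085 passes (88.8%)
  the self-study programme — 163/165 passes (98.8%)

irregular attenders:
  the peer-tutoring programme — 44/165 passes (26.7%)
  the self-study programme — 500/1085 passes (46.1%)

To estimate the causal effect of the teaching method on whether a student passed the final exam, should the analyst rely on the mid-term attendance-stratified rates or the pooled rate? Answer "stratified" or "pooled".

pooled

the self-study programme is higher inside every mid-term attendance stratum but the peer-tutoring programme is higher in aggregate. Whether to stratify depends on how mid-term attendance relates to the teaching method.
Stratifying would compare teaching methods among students the teaching methods themselves sorted into mid-term attendance groups — a form of selection on an intermediate. The unconditioned pooled rates give the total causal effect.
Pooled: the peer-tutoring programme 80.6% vs the self-study programme 53.0%; the peer-tutoring programme is higher overall.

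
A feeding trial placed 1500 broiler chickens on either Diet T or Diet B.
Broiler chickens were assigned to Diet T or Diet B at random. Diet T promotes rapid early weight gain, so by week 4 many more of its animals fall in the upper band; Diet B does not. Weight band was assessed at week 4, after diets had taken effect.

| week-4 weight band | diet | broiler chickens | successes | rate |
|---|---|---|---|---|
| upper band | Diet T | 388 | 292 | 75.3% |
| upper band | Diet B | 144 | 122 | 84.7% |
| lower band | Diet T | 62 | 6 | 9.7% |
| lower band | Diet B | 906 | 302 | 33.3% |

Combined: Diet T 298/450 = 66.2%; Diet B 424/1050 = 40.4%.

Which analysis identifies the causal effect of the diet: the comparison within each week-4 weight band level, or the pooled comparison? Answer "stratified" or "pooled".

Because the diet influences week-4 weight band, week-4 weight band is a post-treatment mediator, not a confounder. Stratifying on it would bias the estimate; the causal effect is the crude pooled difference.
Pooled: Diet T 66.2% vs Diet B 40.4%; Diet T is higher overall.

pooled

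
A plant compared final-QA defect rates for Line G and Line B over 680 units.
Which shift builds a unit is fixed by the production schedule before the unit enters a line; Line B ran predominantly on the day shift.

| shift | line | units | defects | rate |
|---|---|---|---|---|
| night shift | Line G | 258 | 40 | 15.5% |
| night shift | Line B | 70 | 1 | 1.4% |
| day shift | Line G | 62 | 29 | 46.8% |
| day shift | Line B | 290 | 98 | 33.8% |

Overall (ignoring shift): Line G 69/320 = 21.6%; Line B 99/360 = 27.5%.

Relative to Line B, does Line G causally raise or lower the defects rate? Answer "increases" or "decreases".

Shift satisfies the back-door criterion: it is not a descendant of the line, and it blocks the spurious path from line to outcome. Adjusting for it (i.e., using the within-shift rates) gives the causal effect.
Within each level — night shift: 15.5% vs 1.4%; day shift: 46.8% vs 33.8% — Line B is lower every time.

increases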